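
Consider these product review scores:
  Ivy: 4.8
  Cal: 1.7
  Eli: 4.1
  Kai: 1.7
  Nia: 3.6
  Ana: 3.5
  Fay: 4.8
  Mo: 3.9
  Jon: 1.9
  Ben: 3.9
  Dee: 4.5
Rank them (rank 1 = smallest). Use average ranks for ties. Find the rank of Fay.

Sorted (ascending): 1.7, 1.7, 1.9, 3.5, 3.6, 3.9, 3.9, 4.1, 4.5, 4.8, 4.8
The 2 values of 1.7 occupy positions 1–2 → average rank (1+2)/2 = 1.5.
The 2 values of 3.9 occupy positions 6–7 → average rank (6+7)/2 = 6.5.
The 2 values of 4.8 occupy positions 10–11 → average rank (10+11)/2 = 10.5.
Fay has value 4.8 → rank 10.5.

10.5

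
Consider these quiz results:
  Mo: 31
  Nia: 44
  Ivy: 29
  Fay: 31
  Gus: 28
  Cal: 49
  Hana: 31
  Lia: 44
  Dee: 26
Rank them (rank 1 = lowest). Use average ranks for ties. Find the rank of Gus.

Sorted (ascending): 26, 28, 29, 31, 31, 31, 44, 44, 49
The 3 values of 31 occupy positions 4–6 → average rank 5.
The 2 values of 44 occupy positions 7–8 → average rank (7+8)/2 = 7.5.
Gus has value 28 → rank 2.

2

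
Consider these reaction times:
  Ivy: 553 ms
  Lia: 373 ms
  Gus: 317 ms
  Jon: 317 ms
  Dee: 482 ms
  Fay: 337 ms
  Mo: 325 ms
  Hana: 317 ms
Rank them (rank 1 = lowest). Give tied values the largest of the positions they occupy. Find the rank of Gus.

3

Sorted (ascending): 317, 317, 317, 325, 337, 373, 482, 553
The 3 values of 317 occupy positions 1–3 → each gets rank 3.
Gus has value 317 ms → rank 3.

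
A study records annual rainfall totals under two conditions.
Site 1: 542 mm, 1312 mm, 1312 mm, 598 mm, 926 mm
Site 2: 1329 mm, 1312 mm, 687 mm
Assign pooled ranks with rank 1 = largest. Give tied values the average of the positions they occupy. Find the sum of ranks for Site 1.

Sorted (descending): 1329, 1312, 1312, 1312, 926, 687, 598, 542
The 3 values of 1312 occupy positions 2–4 → average rank 3.
Site 1 values → pooled ranks: 542→8, 1312→3, 1312→3, 598→7, 926→5
Rank sum = 8 + 3 + 3 + 7 + 5 = 26

26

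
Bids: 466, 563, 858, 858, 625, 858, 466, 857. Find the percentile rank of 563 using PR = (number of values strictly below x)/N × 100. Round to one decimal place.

25.0

N = 8.
Strictly below 563: 2. Equal to 563: 1.
PR = 2/8 × 100 = 25.0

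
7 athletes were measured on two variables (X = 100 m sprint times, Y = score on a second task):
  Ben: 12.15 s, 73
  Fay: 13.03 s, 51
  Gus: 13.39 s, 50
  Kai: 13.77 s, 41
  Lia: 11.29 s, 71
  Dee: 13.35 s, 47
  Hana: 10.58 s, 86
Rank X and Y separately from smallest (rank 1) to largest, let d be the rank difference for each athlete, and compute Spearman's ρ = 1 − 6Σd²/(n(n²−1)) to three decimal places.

-0.929

Ranks of variable 1: 3, 4, 6, 7, 2, 5, 1
Ranks of variable 2: 6, 4, 3, 1, 5, 2, 7
d = r₁ − r₂: -3, 0, 3, 6, -3, 3, -6
d²: 9, 0, 9, 36, 9, 9, 36; Σd² = 108
ρ = 1 − 6·108/(7·48) = 1 − 648/336 = -0.929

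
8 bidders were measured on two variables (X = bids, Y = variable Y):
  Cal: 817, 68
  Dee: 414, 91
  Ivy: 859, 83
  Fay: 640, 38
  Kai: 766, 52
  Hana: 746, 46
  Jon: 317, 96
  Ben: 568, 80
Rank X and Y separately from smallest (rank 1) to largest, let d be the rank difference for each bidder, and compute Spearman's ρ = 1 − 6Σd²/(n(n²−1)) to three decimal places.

Ranks of variable 1: 7, 2, 8, 4, 6, 5, 1, 3
Ranks of variable 2: 4, 7, 6, 1, 3, 2, 8, 5
d = r₁ − r₂: 3, -5, 2, 3, 3, 3, -7, -2
d²: 9, 25, 4, 9, 9, 9, 49, 4; Σd² = 118
ρ = 1 − 6·118/(8·63) = 1 − 708/504 = -0.405

-0.405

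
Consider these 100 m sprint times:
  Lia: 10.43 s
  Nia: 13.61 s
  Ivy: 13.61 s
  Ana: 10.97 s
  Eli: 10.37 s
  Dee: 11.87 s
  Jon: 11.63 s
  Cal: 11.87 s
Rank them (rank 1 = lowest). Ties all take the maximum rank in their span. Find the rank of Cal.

Sorted (ascending): 10.37, 10.43, 10.97, 11.63, 11.87, 11.87, 13.61, 13.61
The 2 values of 11.87 occupy positions 5–6 → each gets rank 6.
The 2 values of 13.61 occupy positions 7–8 → each gets rank 8.
Cal has value 11.87 s → rank 6.

6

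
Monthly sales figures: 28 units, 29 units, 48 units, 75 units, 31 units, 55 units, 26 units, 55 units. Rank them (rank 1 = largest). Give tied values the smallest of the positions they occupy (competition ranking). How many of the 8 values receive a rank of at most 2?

Sorted (descending): 75, 55, 55, 48, 31, 29, 28, 26
The 2 values of 55 occupy positions 2–3 → each gets rank 2.
Ranks ≤ 2: {1, 2, 2} → 3 values.

3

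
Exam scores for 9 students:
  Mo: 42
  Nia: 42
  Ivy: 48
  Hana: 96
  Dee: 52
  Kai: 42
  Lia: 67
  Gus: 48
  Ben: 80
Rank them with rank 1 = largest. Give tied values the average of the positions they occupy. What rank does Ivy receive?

5.5

Sorted (descending): 96, 80, 67, 52, 48, 48, 42, 42, 42
The 2 values of 48 occupy positions 5–6 → average rank (5+6)/2 = 5.5.
The 3 values of 42 occupy positions 7–9 → average rank 8.
Ivy has value 48 → rank 5.5.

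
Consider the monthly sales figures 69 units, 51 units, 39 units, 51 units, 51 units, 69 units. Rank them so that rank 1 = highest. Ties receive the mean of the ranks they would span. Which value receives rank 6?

Sorted (descending): 69, 69, 51, 51, 51, 39
The 2 values of 69 occupy positions 1–2 → average rank (1+2)/2 = 1.5.
The 3 values of 51 occupy positions 3–5 → average rank 4.
Rank 6 → value 39.

39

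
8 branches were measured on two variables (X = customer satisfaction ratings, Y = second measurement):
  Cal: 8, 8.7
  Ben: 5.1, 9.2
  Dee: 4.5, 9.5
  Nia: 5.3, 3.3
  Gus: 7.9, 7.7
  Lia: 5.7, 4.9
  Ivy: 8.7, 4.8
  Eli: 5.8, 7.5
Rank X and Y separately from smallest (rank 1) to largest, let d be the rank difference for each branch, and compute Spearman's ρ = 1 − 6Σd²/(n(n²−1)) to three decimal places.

-0.405

Ranks of variable 1: 7, 2, 1, 3, 6, 4, 8, 5
Ranks of variable 2: 6, 7, 8, 1, 5, 3, 2, 4
d = r₁ − r₂: 1, -5, -7, 2, 1, 1, 6, 1
d²: 1, 25, 49, 4, 1, 1, 36, 1; Σd² = 118
ρ = 1 − 6·118/(8·63) = 1 − 708/504 = -0.405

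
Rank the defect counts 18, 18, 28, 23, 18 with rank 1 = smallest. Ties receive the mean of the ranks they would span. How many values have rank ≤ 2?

Sorted (ascending): 18, 18, 18, 23, 28
The 3 values of 18 occupy positions 1–3 → average rank 2.
Ranks ≤ 2: {2, 2, 2} → 3 values.

3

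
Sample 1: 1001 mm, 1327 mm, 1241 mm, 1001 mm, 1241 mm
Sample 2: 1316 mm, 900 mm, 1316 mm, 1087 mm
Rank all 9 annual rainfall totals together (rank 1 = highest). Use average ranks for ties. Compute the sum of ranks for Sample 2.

Sorted (descending): 1327, 1316, 1316, 1241, 1241, 1087, 1001, 1001, 900
The 2 values of 1316 occupy positions 2–3 → average rank (2+3)/2 = 2.5.
The 2 values of 1241 occupy positions 4–5 → average rank (4+5)/2 = 4.5.
The 2 values of 1001 occupy positions 7–8 → average rank (7+8)/2 = 7.5.
Sample 2 values → pooled ranks: 1316→2.5, 900→9, 1316→2.5, 1087→6
Rank sum = 2.5 + 9 + 2.5 + 6 = 20

20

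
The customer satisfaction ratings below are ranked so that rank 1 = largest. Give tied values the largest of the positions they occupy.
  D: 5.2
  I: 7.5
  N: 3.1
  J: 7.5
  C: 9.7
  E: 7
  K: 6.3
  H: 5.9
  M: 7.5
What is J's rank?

4

Sorted (descending): 9.7, 7.5, 7.5, 7.5, 7, 6.3, 5.9, 5.2, 3.1
The 3 values of 7.5 occupy positions 2–4 → each gets rank 4.
J has value 7.5 → rank 4.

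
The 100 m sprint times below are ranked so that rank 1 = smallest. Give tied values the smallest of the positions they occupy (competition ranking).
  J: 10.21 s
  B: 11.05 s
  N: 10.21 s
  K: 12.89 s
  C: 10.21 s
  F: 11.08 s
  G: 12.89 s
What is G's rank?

Sorted (ascending): 10.21, 10.21, 10.21, 11.05, 11.08, 12.89, 12.89
The 3 values of 10.21 occupy positions 1–3 → each gets rank 1.
The 2 values of 12.89 occupy positions 6–7 → each gets rank 6.
G has value 12.89 s → rank 6.

6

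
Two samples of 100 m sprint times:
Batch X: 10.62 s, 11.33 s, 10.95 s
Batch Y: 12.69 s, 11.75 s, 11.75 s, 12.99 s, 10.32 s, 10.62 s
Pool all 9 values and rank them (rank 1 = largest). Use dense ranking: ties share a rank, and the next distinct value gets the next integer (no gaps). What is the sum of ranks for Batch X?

Sorted (descending): 12.99, 12.69, 11.75, 11.75, 11.33, 10.95, 10.62, 10.62, 10.32
The 2 values of 11.75 share dense rank 3.
The 2 values of 10.62 share dense rank 6.
Remaining distinct values take the next consecutive integers.
Batch X values → pooled ranks: 10.62→6, 11.33→4, 10.95→5
Rank sum = 6 + 4 + 5 = 15

15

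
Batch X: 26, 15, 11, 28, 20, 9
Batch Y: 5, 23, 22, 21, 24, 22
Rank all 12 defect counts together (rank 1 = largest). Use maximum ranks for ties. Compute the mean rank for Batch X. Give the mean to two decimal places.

6.83

Sorted (descending): 28, 26, 24, 23, 22, 22, 21, 20, 15, 11, 9, 5
The 2 values of 22 occupy positions 5–6 → each gets rank 6.
Batch X values → pooled ranks: 26→2, 15→9, 11→10, 28→1, 20→8, 9→11
Mean rank = (2 + 9 + 10 + 1 + 8 + 11) / 6 = 6.83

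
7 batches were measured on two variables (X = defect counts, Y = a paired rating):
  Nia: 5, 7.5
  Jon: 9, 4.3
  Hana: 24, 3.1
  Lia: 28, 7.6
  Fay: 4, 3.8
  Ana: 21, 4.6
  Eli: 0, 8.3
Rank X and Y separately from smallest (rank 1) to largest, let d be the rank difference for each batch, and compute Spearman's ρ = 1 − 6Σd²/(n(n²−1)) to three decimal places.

Ranks of variable 1: 3, 4, 6, 7, 2, 5, 1
Ranks of variable 2: 5, 3, 1, 6, 2, 4, 7
d = r₁ − r₂: -2, 1, 5, 1, 0, 1, -6
d²: 4, 1, 25, 1, 0, 1, 36; Σd² = 68
ρ = 1 − 6·68/(7·48) = 1 − 408/336 = -0.214

-0.214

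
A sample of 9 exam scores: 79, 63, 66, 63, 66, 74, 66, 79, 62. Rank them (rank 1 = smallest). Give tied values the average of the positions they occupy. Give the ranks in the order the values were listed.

Sorted (ascending): 62, 63, 63, 66, 66, 66, 74, 79, 79
The 2 values of 63 occupy positions 2–3 → average rank (2+3)/2 = 2.5.
The 3 values of 66 occupy positions 4–6 → average rank 5.
The 2 values of 79 occupy positions 8–9 → average rank (8+9)/2 = 8.5.

8.5, 2.5, 5, 2.5, 5, 7, 5, 8.5, 1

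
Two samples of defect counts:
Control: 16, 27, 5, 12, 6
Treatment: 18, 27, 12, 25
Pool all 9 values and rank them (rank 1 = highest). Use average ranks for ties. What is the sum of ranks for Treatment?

Sorted (descending): 27, 27, 25, 18, 16, 12, 12, 6, 5
The 2 values of 27 occupy positions 1–2 → average rank (1+2)/2 = 1.5.
The 2 values of 12 occupy positions 6–7 → average rank (6+7)/2 = 6.5.
Treatment values → pooled ranks: 18→4, 27→1.5, 12→6.5, 25→3
Rank sum = 4 + 1.5 + 6.5 + 3 = 15

15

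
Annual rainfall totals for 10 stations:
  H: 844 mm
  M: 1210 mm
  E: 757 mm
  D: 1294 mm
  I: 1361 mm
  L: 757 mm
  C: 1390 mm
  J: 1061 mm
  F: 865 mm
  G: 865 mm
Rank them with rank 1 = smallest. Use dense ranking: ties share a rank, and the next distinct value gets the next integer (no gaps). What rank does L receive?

Sorted (ascending): 757, 757, 844, 865, 865, 1061, 1210, 1294, 1361, 1390
The 2 values of 757 share dense rank 1.
The 2 values of 865 share dense rank 3.
Remaining distinct values take the next consecutive integers.
L has value 757 mm → rank 1.

1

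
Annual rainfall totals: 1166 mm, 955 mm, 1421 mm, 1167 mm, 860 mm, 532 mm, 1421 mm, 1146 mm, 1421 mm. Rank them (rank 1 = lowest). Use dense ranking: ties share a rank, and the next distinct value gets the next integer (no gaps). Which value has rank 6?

Sorted (ascending): 532, 860, 955, 1146, 1166, 1167, 1421, 1421, 1421
The 3 values of 1421 share dense rank 7.
Remaining distinct values take the next consecutive integers.
Rank 6 → value 1167.

1167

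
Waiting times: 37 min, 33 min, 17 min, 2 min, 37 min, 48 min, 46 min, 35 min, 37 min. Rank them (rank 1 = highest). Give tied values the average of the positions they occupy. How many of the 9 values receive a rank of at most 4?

5

Sorted (descending): 48, 46, 37, 37, 37, 35, 33, 17, 2
The 3 values of 37 occupy positions 3–5 → average rank 4.
Ranks ≤ 4: {1, 2, 4, 4, 4} → 5 values.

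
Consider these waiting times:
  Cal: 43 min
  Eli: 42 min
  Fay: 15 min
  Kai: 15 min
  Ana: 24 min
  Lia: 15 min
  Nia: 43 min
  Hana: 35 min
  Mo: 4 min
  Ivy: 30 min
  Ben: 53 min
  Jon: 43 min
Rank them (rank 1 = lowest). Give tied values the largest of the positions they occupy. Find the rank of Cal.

Sorted (ascending): 4, 15, 15, 15, 24, 30, 35, 42, 43, 43, 43, 53
The 3 values of 15 occupy positions 2–4 → each gets rank 4.
The 3 values of 43 occupy positions 9–11 → each gets rank 11.
Cal has value 43 min → rank 11.

11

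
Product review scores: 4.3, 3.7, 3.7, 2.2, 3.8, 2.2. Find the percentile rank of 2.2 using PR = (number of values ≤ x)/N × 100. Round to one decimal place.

33.3

N = 6.
Strictly below 2.2: 0. Equal to 2.2: 2.
PR = 2/6 × 100 = 33.3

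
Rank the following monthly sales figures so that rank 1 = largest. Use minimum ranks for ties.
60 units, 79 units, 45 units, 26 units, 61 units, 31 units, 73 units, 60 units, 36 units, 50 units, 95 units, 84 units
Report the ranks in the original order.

6, 3, 9, 12, 5, 11, 4, 6, 10, 8, 1, 2

Sorted (descending): 95, 84, 79, 73, 61, 60, 60, 50, 45, 36, 31, 26
The 2 values of 60 occupy positions 6–7 → each gets rank 6.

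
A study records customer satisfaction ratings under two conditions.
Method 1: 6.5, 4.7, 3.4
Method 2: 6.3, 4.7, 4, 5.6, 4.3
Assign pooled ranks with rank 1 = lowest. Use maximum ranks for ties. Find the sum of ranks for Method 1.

14

Sorted (ascending): 3.4, 4, 4.3, 4.7, 4.7, 5.6, 6.3, 6.5
The 2 values of 4.7 occupy positions 4–5 → each gets rank 5.
Method 1 values → pooled ranks: 6.5→8, 4.7→5, 3.4→1
Rank sum = 8 + 5 + 1 = 14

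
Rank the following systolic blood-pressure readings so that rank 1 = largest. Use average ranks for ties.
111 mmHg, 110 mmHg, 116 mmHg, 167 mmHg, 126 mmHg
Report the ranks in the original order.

Sorted (descending): 167, 126, 116, 111, 110
No ties — each value takes its position as its rank.

4, 5, 3, 1, 2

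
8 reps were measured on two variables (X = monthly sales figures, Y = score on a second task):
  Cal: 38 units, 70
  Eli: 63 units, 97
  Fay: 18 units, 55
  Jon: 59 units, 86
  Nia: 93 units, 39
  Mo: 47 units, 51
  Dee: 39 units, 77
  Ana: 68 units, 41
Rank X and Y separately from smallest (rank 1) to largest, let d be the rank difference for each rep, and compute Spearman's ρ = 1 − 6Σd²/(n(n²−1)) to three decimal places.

-0.310

Ranks of variable 1: 2, 6, 1, 5, 8, 4, 3, 7
Ranks of variable 2: 5, 8, 4, 7, 1, 3, 6, 2
d = r₁ − r₂: -3, -2, -3, -2, 7, 1, -3, 5
d²: 9, 4, 9, 4, 49, 1, 9, 25; Σd² = 110
ρ = 1 − 6·110/(8·63) = 1 − 660/504 = -0.310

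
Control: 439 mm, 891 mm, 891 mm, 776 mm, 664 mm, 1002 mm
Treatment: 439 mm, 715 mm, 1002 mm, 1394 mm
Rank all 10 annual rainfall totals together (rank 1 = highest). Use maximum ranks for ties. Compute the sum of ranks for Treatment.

21

Sorted (descending): 1394, 1002, 1002, 891, 891, 776, 715, 664, 439, 439
The 2 values of 1002 occupy positions 2–3 → each gets rank 3.
The 2 values of 891 occupy positions 4–5 → each gets rank 5.
The 2 values of 439 occupy positions 9–10 → each gets rank 10.
Treatment values → pooled ranks: 439→10, 715→7, 1002→3, 1394→1
Rank sum = 10 + 7 + 3 + 1 = 21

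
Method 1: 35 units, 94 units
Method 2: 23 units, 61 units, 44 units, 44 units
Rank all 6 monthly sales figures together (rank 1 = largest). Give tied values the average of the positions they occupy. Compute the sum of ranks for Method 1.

6

Sorted (descending): 94, 61, 44, 44, 35, 23
The 2 values of 44 occupy positions 3–4 → average rank (3+4)/2 = 3.5.
Method 1 values → pooled ranks: 35→5, 94→1
Rank sum = 5 + 1 = 6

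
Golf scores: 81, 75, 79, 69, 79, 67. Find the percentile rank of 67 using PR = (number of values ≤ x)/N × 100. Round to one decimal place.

16.7

N = 6.
Strictly below 67: 0. Equal to 67: 1.
PR = 1/6 × 100 = 16.7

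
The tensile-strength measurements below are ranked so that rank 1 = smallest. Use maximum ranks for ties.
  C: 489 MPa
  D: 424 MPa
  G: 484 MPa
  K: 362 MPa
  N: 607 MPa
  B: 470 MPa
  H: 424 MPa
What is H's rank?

3

Sorted (ascending): 362, 424, 424, 470, 484, 489, 607
The 2 values of 424 occupy positions 2–3 → each gets rank 3.
H has value 424 MPa → rank 3.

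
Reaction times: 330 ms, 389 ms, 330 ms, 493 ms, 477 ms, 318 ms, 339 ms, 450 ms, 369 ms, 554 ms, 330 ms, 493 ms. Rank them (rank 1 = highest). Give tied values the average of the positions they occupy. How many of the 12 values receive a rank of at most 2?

Sorted (descending): 554, 493, 493, 477, 450, 389, 369, 339, 330, 330, 330, 318
The 2 values of 493 occupy positions 2–3 → average rank (2+3)/2 = 2.5.
The 3 values of 330 occupy positions 9–11 → average rank 10.
Ranks ≤ 2: {1} → 1 value.

1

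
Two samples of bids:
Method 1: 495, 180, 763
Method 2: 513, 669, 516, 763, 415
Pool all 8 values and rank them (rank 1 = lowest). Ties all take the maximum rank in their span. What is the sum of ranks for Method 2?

25

Sorted (ascending): 180, 415, 495, 513, 516, 669, 763, 763
The 2 values of 763 occupy positions 7–8 → each gets rank 8.
Method 2 values → pooled ranks: 513→4, 669→6, 516→5, 763→8, 415→2
Rank sum = 4 + 6 + 5 + 8 + 2 = 25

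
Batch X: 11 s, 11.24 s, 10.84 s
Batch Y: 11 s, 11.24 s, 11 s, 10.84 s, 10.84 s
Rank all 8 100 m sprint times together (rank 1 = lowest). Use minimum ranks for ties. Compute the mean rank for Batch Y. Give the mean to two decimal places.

3.40

Sorted (ascending): 10.84, 10.84, 10.84, 11, 11, 11, 11.24, 11.24
The 3 values of 10.84 occupy positions 1–3 → each gets rank 1.
The 3 values of 11 occupy positions 4–6 → each gets rank 4.
The 2 values of 11.24 occupy positions 7–8 → each gets rank 7.
Batch Y values → pooled ranks: 11→4, 11.24→7, 11→4, 10.84→1, 10.84→1
Mean rank = (4 + 7 + 4 + 1 + 1) / 5 = 3.40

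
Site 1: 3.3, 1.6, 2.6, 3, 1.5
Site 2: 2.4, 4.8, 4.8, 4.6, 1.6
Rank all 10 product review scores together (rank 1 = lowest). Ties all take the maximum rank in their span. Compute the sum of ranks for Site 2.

35

Sorted (ascending): 1.5, 1.6, 1.6, 2.4, 2.6, 3, 3.3, 4.6, 4.8, 4.8
The 2 values of 1.6 occupy positions 2–3 → each gets rank 3.
The 2 values of 4.8 occupy positions 9–10 → each gets rank 10.
Site 2 values → pooled ranks: 2.4→4, 4.8→10, 4.8→10, 4.6→8, 1.6→3
Rank sum = 4 + 10 + 10 + 8 + 3 = 35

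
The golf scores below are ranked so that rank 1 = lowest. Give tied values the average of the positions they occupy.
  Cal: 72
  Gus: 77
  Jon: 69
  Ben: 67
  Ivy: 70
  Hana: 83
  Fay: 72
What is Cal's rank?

Sorted (ascending): 67, 69, 70, 72, 72, 77, 83
The 2 values of 72 occupy positions 4–5 → average rank (4+5)/2 = 4.5.
Cal has value 72 → rank 4.5.

4.5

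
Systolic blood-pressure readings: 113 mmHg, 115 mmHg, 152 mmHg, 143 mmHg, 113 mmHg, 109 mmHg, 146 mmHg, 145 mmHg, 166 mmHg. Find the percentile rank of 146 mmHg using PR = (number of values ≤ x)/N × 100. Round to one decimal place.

N = 9.
Strictly below 146: 6. Equal to 146: 1.
PR = 7/9 × 100 = 77.8

77.8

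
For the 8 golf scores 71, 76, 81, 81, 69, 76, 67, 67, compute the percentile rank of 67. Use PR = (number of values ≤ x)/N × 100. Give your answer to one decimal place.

25.0

N = 8.
Strictly below 67: 0. Equal to 67: 2.
PR = 2/8 × 100 = 25.0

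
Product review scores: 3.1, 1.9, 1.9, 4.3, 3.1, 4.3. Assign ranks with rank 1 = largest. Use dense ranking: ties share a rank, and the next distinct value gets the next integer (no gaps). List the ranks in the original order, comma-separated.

2, 3, 3, 1, 2, 1

Sorted (descending): 4.3, 4.3, 3.1, 3.1, 1.9, 1.9
The 2 values of 4.3 share dense rank 1.
The 2 values of 3.1 share dense rank 2.
The 2 values of 1.9 share dense rank 3.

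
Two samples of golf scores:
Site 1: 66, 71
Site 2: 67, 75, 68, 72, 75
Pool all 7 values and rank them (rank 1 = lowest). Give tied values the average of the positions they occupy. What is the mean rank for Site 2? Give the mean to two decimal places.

Sorted (ascending): 66, 67, 68, 71, 72, 75, 75
The 2 values of 75 occupy positions 6–7 → average rank (6+7)/2 = 6.5.
Site 2 values → pooled ranks: 67→2, 75→6.5, 68→3, 72→5, 75→6.5
Mean rank = (2 + 6.5 + 3 + 5 + 6.5) / 5 = 4.60

4.60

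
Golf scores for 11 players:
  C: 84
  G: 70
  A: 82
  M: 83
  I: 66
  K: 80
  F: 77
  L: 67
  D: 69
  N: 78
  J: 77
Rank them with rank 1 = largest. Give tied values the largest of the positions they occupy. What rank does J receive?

Sorted (descending): 84, 83, 82, 80, 78, 77, 77, 70, 69, 67, 66
The 2 values of 77 occupy positions 6–7 → each gets rank 7.
J has value 77 → rank 7.

7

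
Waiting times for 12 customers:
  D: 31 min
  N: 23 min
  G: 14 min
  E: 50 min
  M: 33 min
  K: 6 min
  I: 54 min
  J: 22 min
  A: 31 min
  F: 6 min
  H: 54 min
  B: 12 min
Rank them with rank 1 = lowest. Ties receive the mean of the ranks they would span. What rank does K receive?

Sorted (ascending): 6, 6, 12, 14, 22, 23, 31, 31, 33, 50, 54, 54
The 2 values of 6 occupy positions 1–2 → average rank (1+2)/2 = 1.5.
The 2 values of 31 occupy positions 7–8 → average rank (7+8)/2 = 7.5.
The 2 values of 54 occupy positions 11–12 → average rank (11+12)/2 = 11.5.
K has value 6 min → rank 1.5.

1.5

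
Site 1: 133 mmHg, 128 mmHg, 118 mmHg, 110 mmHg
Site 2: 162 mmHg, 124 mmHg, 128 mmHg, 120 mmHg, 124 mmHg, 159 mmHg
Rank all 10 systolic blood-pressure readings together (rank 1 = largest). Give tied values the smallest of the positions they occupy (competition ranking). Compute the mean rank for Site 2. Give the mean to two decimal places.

4.50

Sorted (descending): 162, 159, 133, 128, 128, 124, 124, 120, 118, 110
The 2 values of 128 occupy positions 4–5 → each gets rank 4.
The 2 values of 124 occupy positions 6–7 → each gets rank 6.
Site 2 values → pooled ranks: 162→1, 124→6, 128→4, 120→8, 124→6, 159→2
Mean rank = (1 + 6 + 4 + 8 + 6 + 2) / 6 = 4.50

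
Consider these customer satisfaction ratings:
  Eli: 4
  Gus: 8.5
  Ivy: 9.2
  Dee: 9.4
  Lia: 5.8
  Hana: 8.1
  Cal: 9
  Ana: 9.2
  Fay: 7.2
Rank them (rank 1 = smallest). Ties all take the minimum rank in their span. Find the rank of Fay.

3

Sorted (ascending): 4, 5.8, 7.2, 8.1, 8.5, 9, 9.2, 9.2, 9.4
The 2 values of 9.2 occupy positions 7–8 → each gets rank 7.
Fay has value 7.2 → rank 3.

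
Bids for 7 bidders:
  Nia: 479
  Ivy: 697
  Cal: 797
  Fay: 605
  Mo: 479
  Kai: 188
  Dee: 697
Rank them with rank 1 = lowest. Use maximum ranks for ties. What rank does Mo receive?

Sorted (ascending): 188, 479, 479, 605, 697, 697, 797
The 2 values of 479 occupy positions 2–3 → each gets rank 3.
The 2 values of 697 occupy positions 5–6 → each gets rank 6.
Mo has value 479 → rank 3.

3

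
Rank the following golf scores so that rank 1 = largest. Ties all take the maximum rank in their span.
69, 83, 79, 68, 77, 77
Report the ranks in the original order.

Sorted (descending): 83, 79, 77, 77, 69, 68
The 2 values of 77 occupy positions 3–4 → each gets rank 4.

5, 1, 2, 6, 4, 4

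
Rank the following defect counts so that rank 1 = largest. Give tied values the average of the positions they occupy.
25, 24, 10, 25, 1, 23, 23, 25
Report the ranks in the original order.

Sorted (descending): 25, 25, 25, 24, 23, 23, 10, 1
The 3 values of 25 occupy positions 1–3 → average rank 2.
The 2 values of 23 occupy positions 5–6 → average rank (5+6)/2 = 5.5.

2, 4, 7, 2, 8, 5.5, 5.5, 2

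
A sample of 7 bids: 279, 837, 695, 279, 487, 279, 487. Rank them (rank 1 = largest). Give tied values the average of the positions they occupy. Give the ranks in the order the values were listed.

6, 1, 2, 6, 3.5, 6, 3.5

Sorted (descending): 837, 695, 487, 487, 279, 279, 279
The 2 values of 487 occupy positions 3–4 → average rank (3+4)/2 = 3.5.
The 3 values of 279 occupy positions 5–7 → average rank 6.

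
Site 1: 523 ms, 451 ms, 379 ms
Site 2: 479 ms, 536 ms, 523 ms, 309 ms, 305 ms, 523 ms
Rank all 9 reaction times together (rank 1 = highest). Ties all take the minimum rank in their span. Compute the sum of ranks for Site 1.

15

Sorted (descending): 536, 523, 523, 523, 479, 451, 379, 309, 305
The 3 values of 523 occupy positions 2–4 → each gets rank 2.
Site 1 values → pooled ranks: 523→2, 451→6, 379→7
Rank sum = 2 + 6 + 7 = 15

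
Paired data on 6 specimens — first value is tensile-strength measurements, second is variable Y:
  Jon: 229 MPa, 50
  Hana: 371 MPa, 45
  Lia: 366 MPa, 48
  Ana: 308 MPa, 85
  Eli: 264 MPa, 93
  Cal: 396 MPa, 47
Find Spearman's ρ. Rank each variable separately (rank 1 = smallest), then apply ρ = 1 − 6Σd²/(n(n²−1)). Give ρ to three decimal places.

-0.771

Ranks of variable 1: 1, 5, 4, 3, 2, 6
Ranks of variable 2: 4, 1, 3, 5, 6, 2
d = r₁ − r₂: -3, 4, 1, -2, -4, 4
d²: 9, 16, 1, 4, 16, 16; Σd² = 62
ρ = 1 − 6·62/(6·35) = 1 − 372/210 = -0.771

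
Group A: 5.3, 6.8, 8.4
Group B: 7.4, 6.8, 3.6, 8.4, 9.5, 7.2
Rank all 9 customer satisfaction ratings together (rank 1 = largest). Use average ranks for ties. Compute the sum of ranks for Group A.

17

Sorted (descending): 9.5, 8.4, 8.4, 7.4, 7.2, 6.8, 6.8, 5.3, 3.6
The 2 values of 8.4 occupy positions 2–3 → average rank (2+3)/2 = 2.5.
The 2 values of 6.8 occupy positions 6–7 → average rank (6+7)/2 = 6.5.
Group A values → pooled ranks: 5.3→8, 6.8→6.5, 8.4→2.5
Rank sum = 8 + 6.5 + 2.5 = 17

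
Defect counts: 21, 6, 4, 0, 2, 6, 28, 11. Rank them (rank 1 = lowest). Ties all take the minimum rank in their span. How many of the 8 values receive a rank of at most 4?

5

Sorted (ascending): 0, 2, 4, 6, 6, 11, 21, 28
The 2 values of 6 occupy positions 4–5 → each gets rank 4.
Ranks ≤ 4: {1, 2, 3, 4, 4} → 5 values.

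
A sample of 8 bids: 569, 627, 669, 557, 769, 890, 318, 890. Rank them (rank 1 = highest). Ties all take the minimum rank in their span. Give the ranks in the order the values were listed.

6, 5, 4, 7, 3, 1, 8, 1

Sorted (descending): 890, 890, 769, 669, 627, 569, 557, 318
The 2 values of 890 occupy positions 1–2 → each gets rank 1.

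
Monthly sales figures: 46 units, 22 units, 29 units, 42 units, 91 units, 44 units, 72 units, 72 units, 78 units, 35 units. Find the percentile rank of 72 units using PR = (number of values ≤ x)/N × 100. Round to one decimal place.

80.0

N = 10.
Strictly below 72: 6. Equal to 72: 2.
PR = 8/10 × 100 = 80.0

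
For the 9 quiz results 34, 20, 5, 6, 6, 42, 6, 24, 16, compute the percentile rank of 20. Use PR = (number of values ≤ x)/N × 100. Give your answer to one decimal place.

66.7

N = 9.
Strictly below 20: 5. Equal to 20: 1.
PR = 6/9 × 100 = 66.7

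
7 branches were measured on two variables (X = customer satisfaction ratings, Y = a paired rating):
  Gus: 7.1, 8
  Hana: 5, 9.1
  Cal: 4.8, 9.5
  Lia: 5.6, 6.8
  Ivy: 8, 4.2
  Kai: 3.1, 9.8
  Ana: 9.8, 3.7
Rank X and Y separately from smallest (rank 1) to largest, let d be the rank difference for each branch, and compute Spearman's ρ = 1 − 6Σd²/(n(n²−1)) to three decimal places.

Ranks of variable 1: 5, 3, 2, 4, 6, 1, 7
Ranks of variable 2: 4, 5, 6, 3, 2, 7, 1
d = r₁ − r₂: 1, -2, -4, 1, 4, -6, 6
d²: 1, 4, 16, 1, 16, 36, 36; Σd² = 110
ρ = 1 − 6·110/(7·48) = 1 − 660/336 = -0.964

-0.964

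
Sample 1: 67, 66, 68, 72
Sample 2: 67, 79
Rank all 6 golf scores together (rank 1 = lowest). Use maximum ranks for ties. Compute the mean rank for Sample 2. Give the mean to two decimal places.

4.50

Sorted (ascending): 66, 67, 67, 68, 72, 79
The 2 values of 67 occupy positions 2–3 → each gets rank 3.
Sample 2 values → pooled ranks: 67→3, 79→6
Mean rank = (3 + 6) / 2 = 4.50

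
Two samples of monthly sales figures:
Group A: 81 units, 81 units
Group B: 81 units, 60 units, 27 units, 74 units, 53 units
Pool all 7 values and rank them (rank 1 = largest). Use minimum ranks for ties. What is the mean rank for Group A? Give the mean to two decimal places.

1.00

Sorted (descending): 81, 81, 81, 74, 60, 53, 27
The 3 values of 81 occupy positions 1–3 → each gets rank 1.
Group A values → pooled ranks: 81→1, 81→1
Mean rank = (1 + 1) / 2 = 1.00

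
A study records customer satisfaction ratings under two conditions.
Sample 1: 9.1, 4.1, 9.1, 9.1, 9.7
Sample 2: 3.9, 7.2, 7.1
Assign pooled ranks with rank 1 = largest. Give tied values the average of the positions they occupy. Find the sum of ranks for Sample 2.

19

Sorted (descending): 9.7, 9.1, 9.1, 9.1, 7.2, 7.1, 4.1, 3.9
The 3 values of 9.1 occupy positions 2–4 → average rank 3.
Sample 2 values → pooled ranks: 3.9→8, 7.2→5, 7.1→6
Rank sum = 8 + 5 + 6 = 19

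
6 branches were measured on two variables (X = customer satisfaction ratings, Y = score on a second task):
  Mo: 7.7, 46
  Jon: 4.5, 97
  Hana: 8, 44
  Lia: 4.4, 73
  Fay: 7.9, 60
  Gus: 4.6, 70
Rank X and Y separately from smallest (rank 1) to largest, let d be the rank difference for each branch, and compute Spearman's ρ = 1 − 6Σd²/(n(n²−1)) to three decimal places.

-0.886

Ranks of variable 1: 4, 2, 6, 1, 5, 3
Ranks of variable 2: 2, 6, 1, 5, 3, 4
d = r₁ − r₂: 2, -4, 5, -4, 2, -1
d²: 4, 16, 25, 16, 4, 1; Σd² = 66
ρ = 1 − 6·66/(6·35) = 1 − 396/210 = -0.886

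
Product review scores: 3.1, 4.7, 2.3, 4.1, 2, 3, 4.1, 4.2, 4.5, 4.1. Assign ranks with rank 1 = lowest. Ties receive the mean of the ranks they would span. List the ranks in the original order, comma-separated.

Sorted (ascending): 2, 2.3, 3, 3.1, 4.1, 4.1, 4.1, 4.2, 4.5, 4.7
The 3 values of 4.1 occupy positions 5–7 → average rank 6.

4, 10, 2, 6, 1, 3, 6, 8, 9, 6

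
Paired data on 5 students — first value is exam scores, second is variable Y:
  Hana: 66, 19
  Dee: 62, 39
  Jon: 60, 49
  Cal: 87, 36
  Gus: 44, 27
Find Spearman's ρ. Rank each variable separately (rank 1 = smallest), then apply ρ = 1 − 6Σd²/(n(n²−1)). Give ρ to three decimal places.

Ranks of variable 1: 4, 3, 2, 5, 1
Ranks of variable 2: 1, 4, 5, 3, 2
d = r₁ − r₂: 3, -1, -3, 2, -1
d²: 9, 1, 9, 4, 1; Σd² = 24
ρ = 1 − 6·24/(5·24) = 1 − 144/120 = -0.200

-0.200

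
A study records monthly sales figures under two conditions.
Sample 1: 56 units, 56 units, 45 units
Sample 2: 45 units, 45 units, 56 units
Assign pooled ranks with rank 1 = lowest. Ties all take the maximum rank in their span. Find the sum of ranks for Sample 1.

15

Sorted (ascending): 45, 45, 45, 56, 56, 56
The 3 values of 45 occupy positions 1–3 → each gets rank 3.
The 3 values of 56 occupy positions 4–6 → each gets rank 6.
Sample 1 values → pooled ranks: 56→6, 56→6, 45→3
Rank sum = 6 + 6 + 3 = 15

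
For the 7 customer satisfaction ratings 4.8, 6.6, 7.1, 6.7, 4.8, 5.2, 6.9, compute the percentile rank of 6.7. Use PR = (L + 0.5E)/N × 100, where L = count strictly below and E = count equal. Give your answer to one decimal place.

64.3

N = 7.
Strictly below 6.7: 4. Equal to 6.7: 1.
PR = (4 + 0.5·1)/7 × 100 = 64.3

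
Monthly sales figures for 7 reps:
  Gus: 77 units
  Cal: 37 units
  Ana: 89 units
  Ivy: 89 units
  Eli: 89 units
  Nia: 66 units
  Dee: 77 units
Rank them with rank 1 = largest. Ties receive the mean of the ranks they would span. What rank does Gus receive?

4.5

Sorted (descending): 89, 89, 89, 77, 77, 66, 37
The 3 values of 89 occupy positions 1–3 → average rank 2.
The 2 values of 77 occupy positions 4–5 → average rank (4+5)/2 = 4.5.
Gus has value 77 units → rank 4.5.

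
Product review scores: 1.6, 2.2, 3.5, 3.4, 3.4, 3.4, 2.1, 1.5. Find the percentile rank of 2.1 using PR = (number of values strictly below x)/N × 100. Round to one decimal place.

N = 8.
Strictly below 2.1: 2. Equal to 2.1: 1.
PR = 2/8 × 100 = 25.0

25.0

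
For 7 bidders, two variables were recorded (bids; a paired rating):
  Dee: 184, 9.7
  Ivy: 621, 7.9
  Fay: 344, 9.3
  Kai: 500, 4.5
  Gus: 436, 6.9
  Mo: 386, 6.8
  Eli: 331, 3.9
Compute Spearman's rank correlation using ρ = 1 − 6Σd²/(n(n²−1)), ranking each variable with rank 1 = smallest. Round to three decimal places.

-0.214

Ranks of variable 1: 1, 7, 3, 6, 5, 4, 2
Ranks of variable 2: 7, 5, 6, 2, 4, 3, 1
d = r₁ − r₂: -6, 2, -3, 4, 1, 1, 1
d²: 36, 4, 9, 16, 1, 1, 1; Σd² = 68
ρ = 1 − 6·68/(7·48) = 1 − 408/336 = -0.214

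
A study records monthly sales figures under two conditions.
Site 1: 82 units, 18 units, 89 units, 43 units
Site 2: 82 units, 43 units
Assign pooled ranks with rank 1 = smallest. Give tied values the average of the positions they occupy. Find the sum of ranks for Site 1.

Sorted (ascending): 18, 43, 43, 82, 82, 89
The 2 values of 43 occupy positions 2–3 → average rank (2+3)/2 = 2.5.
The 2 values of 82 occupy positions 4–5 → average rank (4+5)/2 = 4.5.
Site 1 values → pooled ranks: 82→4.5, 18→1, 89→6, 43→2.5
Rank sum = 4.5 + 1 + 6 + 2.5 = 14

14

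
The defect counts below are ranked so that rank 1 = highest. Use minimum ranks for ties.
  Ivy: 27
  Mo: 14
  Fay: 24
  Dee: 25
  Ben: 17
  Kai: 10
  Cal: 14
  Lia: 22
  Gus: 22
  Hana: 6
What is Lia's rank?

Sorted (descending): 27, 25, 24, 22, 22, 17, 14, 14, 10, 6
The 2 values of 22 occupy positions 4–5 → each gets rank 4.
The 2 values of 14 occupy positions 7–8 → each gets rank 7.
Lia has value 22 → rank 4.

4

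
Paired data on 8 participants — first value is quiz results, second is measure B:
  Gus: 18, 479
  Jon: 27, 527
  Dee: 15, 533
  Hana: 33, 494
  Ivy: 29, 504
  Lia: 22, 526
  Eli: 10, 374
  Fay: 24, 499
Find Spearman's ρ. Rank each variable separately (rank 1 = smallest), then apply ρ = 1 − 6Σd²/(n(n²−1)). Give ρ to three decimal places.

Ranks of variable 1: 3, 6, 2, 8, 7, 4, 1, 5
Ranks of variable 2: 2, 7, 8, 3, 5, 6, 1, 4
d = r₁ − r₂: 1, -1, -6, 5, 2, -2, 0, 1
d²: 1, 1, 36, 25, 4, 4, 0, 1; Σd² = 72
ρ = 1 − 6·72/(8·63) = 1 − 432/504 = 0.143

0.143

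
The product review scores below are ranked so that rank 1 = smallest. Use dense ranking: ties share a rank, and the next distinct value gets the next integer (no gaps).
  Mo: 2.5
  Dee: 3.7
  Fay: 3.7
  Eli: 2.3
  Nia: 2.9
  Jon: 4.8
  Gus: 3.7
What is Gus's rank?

Sorted (ascending): 2.3, 2.5, 2.9, 3.7, 3.7, 3.7, 4.8
The 3 values of 3.7 share dense rank 4.
Remaining distinct values take the next consecutive integers.
Gus has value 3.7 → rank 4.

4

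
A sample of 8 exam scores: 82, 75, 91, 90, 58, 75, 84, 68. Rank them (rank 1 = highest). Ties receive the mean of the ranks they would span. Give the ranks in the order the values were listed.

Sorted (descending): 91, 90, 84, 82, 75, 75, 68, 58
The 2 values of 75 occupy positions 5–6 → average rank (5+6)/2 = 5.5.

4, 5.5, 1, 2, 8, 5.5, 3, 7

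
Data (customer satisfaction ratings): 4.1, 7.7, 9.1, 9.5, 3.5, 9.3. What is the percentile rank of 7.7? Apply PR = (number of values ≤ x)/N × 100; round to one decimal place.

N = 6.
Strictly below 7.7: 2. Equal to 7.7: 1.
PR = 3/6 × 100 = 50.0

50.0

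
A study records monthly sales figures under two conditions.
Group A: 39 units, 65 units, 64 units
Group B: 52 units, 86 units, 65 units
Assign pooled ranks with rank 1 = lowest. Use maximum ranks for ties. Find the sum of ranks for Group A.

9

Sorted (ascending): 39, 52, 64, 65, 65, 86
The 2 values of 65 occupy positions 4–5 → each gets rank 5.
Group A values → pooled ranks: 39→1, 65→5, 64→3
Rank sum = 1 + 5 + 3 = 9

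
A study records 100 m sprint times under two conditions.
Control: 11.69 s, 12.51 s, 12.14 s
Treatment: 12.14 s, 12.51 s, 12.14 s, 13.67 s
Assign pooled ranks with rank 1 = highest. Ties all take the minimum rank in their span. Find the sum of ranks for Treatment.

Sorted (descending): 13.67, 12.51, 12.51, 12.14, 12.14, 12.14, 11.69
The 2 values of 12.51 occupy positions 2–3 → each gets rank 2.
The 3 values of 12.14 occupy positions 4–6 → each gets rank 4.
Treatment values → pooled ranks: 12.14→4, 12.51→2, 12.14→4, 13.67→1
Rank sum = 4 + 2 + 4 + 1 = 11

11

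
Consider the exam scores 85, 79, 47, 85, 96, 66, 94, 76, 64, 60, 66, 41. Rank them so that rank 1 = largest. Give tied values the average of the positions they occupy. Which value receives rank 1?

96

Sorted (descending): 96, 94, 85, 85, 79, 76, 66, 66, 64, 60, 47, 41
The 2 values of 85 occupy positions 3–4 → average rank (3+4)/2 = 3.5.
The 2 values of 66 occupy positions 7–8 → average rank (7+8)/2 = 7.5.
Rank 1 → value 96.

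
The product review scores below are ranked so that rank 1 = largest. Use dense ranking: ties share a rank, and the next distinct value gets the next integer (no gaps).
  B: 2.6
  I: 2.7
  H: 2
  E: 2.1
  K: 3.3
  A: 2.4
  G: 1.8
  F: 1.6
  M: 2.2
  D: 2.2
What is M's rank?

Sorted (descending): 3.3, 2.7, 2.6, 2.4, 2.2, 2.2, 2.1, 2, 1.8, 1.6
The 2 values of 2.2 share dense rank 5.
Remaining distinct values take the next consecutive integers.
M has value 2.2 → rank 5.

5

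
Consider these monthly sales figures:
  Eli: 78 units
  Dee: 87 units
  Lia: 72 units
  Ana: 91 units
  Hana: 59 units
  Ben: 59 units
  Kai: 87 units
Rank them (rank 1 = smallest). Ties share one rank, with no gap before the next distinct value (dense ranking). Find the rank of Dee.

Sorted (ascending): 59, 59, 72, 78, 87, 87, 91
The 2 values of 59 share dense rank 1.
The 2 values of 87 share dense rank 4.
Remaining distinct values take the next consecutive integers.
Dee has value 87 units → rank 4.

4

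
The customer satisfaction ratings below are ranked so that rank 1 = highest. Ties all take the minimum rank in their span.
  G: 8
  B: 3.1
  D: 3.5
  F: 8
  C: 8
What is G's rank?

Sorted (descending): 8, 8, 8, 3.5, 3.1
The 3 values of 8 occupy positions 1–3 → each gets rank 1.
G has value 8 → rank 1.

1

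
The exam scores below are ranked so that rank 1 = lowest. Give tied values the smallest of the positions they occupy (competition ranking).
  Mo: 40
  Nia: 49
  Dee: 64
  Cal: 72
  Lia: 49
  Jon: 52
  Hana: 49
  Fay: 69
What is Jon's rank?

5

Sorted (ascending): 40, 49, 49, 49, 52, 64, 69, 72
The 3 values of 49 occupy positions 2–4 → each gets rank 2.
Jon has value 52 → rank 5.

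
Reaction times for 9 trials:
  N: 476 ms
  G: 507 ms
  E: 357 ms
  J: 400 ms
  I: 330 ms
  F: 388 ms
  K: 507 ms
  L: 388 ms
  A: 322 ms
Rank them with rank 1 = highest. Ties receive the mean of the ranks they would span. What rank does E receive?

7

Sorted (descending): 507, 507, 476, 400, 388, 388, 357, 330, 322
The 2 values of 507 occupy positions 1–2 → average rank (1+2)/2 = 1.5.
The 2 values of 388 occupy positions 5–6 → average rank (5+6)/2 = 5.5.
E has value 357 ms → rank 7.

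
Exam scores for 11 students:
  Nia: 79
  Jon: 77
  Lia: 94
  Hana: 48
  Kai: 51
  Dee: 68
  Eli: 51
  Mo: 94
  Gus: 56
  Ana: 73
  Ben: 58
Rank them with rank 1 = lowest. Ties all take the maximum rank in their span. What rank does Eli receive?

Sorted (ascending): 48, 51, 51, 56, 58, 68, 73, 77, 79, 94, 94
The 2 values of 51 occupy positions 2–3 → each gets rank 3.
The 2 values of 94 occupy positions 10–11 → each gets rank 11.
Eli has value 51 → rank 3.

3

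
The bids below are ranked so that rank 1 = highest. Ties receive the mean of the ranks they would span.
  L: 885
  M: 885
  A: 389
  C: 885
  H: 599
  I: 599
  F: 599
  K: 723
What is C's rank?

Sorted (descending): 885, 885, 885, 723, 599, 599, 599, 389
The 3 values of 885 occupy positions 1–3 → average rank 2.
The 3 values of 599 occupy positions 5–7 → average rank 6.
C has value 885 → rank 2.

2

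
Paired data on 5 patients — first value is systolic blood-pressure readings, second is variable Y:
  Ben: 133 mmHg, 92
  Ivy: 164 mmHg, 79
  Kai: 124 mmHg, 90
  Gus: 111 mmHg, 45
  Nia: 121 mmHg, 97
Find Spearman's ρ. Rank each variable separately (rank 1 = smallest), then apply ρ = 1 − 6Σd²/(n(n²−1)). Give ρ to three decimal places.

Ranks of variable 1: 4, 5, 3, 1, 2
Ranks of variable 2: 4, 2, 3, 1, 5
d = r₁ − r₂: 0, 3, 0, 0, -3
d²: 0, 9, 0, 0, 9; Σd² = 18
ρ = 1 − 6·18/(5·24) = 1 − 108/120 = 0.100

0.100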